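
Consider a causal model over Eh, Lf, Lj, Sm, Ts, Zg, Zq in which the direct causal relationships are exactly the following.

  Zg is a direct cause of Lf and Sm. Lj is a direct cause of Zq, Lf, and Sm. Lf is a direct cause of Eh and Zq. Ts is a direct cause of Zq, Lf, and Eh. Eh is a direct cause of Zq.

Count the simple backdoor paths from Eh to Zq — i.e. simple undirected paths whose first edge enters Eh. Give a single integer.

A backdoor path from Eh to Zq is any simple undirected path whose first edge points into Eh (i.e. leaves Eh via a parent).
Parents of Eh: {Lf, Ts}.
Enumerating:
  P1: Eh <- Ts -> Lf <- Lj -> Zq
  P2: Eh <- Ts -> Lf <- Zg -> Sm <- Lj -> Zq
  P3: Eh <- Ts -> Lf -> Zq
  P4: Eh <- Ts -> Zq
  P5: Eh <- Lf <- Ts -> Zq
  P6: Eh <- Lf <- Lj -> Zq
  P7: Eh <- Lf <- Zg -> Sm <- Lj -> Zq
  P8: Eh <- Lf -> Zq
That exhausts the simple backdoor paths. Count: 8.

8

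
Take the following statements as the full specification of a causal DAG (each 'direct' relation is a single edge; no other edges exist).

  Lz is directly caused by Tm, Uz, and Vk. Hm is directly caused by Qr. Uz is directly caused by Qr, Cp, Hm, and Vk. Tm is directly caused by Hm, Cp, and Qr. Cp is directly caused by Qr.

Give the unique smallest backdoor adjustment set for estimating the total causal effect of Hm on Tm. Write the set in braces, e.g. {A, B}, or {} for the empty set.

{Qr}

Variables eligible for adjustment (non-descendants of Hm, excluding Hm and Tm): {Cp, Qr, Vk}.
Backdoor paths from Hm to Tm:
  P1: Hm <- Qr -> Cp -> Uz <- Vk -> Lz <- Tm
  P2: Hm <- Qr -> Cp -> Uz -> Lz <- Tm
  P3: Hm <- Qr -> Cp -> Tm
  P4: Hm <- Qr -> Uz <- Vk -> Lz <- Tm
  P5: Hm <- Qr -> Uz <- Cp -> Tm
  P6: Hm <- Qr -> Uz -> Lz <- Tm
  P7: Hm <- Qr -> Tm
The empty set is not sufficient: P3 (Hm <- Qr -> Cp -> Tm) has no collider blocking it and no conditioned non-collider, so it is open.
Try {Qr}:
  P1: blocked at fork node Qr ∈ conditioning set.
  P2: blocked at fork node Qr ∈ conditioning set.
  P3: blocked at fork node Qr ∈ conditioning set.
  P4: blocked at fork node Qr ∈ conditioning set.
  P5: blocked at fork node Qr ∈ conditioning set.
  P6: blocked at fork node Qr ∈ conditioning set.
  P7: blocked at fork node Qr ∈ conditioning set.
{Qr} contains no descendant of Hm and blocks every backdoor path.
No other singleton works — e.g. {Vk} leaves P3 open — so {Qr} is the unique smallest valid adjustment set.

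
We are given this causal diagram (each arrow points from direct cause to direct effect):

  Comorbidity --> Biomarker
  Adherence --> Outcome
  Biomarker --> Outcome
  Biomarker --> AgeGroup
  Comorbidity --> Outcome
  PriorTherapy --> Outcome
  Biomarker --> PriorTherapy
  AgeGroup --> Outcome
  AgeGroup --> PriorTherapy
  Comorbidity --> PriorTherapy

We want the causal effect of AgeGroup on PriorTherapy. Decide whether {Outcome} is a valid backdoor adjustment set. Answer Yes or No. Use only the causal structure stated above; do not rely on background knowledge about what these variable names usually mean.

No

Backdoor paths from AgeGroup to PriorTherapy (paths whose first edge points into AgeGroup):
  P1: AgeGroup <- Biomarker <- Comorbidity -> PriorTherapy
  P2: AgeGroup <- Biomarker <- Comorbidity -> Outcome <- PriorTherapy
  P3: AgeGroup <- Biomarker -> PriorTherapy
  P4: AgeGroup <- Biomarker -> Outcome <- Comorbidity -> PriorTherapy
  P5: AgeGroup <- Biomarker -> Outcome <- PriorTherapy
Condition 1 (no descendant of AgeGroup in the set): FAILS — Outcome is a descendant of AgeGroup.
Condition 2 (every backdoor path blocked by {Outcome}):
  P1: open — no interior node is in the conditioning set.
  P2: open — collider(s) Outcome are conditioned on (or have a conditioned descendant) and no non-collider on the path is in the set.
  P3: open — no interior node is in the conditioning set.
  P4: open — collider(s) Outcome are conditioned on (or have a conditioned descendant) and no non-collider on the path is in the set.
  P5: open — collider(s) Outcome are conditioned on (or have a conditioned descendant) and no non-collider on the path is in the set.
{Outcome} does not satisfy the backdoor criterion.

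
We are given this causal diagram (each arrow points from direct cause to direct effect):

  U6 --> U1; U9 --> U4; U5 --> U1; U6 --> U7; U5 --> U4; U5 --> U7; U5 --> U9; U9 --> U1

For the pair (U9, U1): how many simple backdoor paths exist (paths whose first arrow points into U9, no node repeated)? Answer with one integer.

A backdoor path from U9 to U1 is any simple undirected path whose first edge points into U9 (i.e. leaves U9 via a parent).
Parents of U9: {U5}.
Enumerating:
  P1: U9 <- U5 -> U7 <- U6 -> U1
  P2: U9 <- U5 -> U1
That exhausts the simple backdoor paths. Count: 2.

2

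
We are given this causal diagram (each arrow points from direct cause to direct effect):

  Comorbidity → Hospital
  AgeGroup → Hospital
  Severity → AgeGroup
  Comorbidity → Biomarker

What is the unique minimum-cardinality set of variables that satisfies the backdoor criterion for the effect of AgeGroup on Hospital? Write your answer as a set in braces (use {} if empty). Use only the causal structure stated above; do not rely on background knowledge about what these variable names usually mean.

Variables eligible for adjustment (non-descendants of AgeGroup, excluding AgeGroup and Hospital): {Biomarker, Comorbidity, Severity}.
Backdoor paths from AgeGroup to Hospital:
  (none)
With no backdoor paths the empty set already satisfies the criterion, and it is trivially minimal.

{}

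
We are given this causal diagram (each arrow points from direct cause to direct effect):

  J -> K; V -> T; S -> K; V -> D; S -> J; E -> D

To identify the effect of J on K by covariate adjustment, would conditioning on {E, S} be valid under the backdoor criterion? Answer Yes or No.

Backdoor paths from J to K (paths whose first edge points into J):
  P1: J <- S -> K
Condition 1 (no descendant of J in the set): holds — descendants of J are {K}; none are in {E, S}.
Condition 2 (every backdoor path blocked by {E, S}):
  P1: blocked at fork node S ∈ conditioning set.
{E, S} satisfies the backdoor criterion.

Yes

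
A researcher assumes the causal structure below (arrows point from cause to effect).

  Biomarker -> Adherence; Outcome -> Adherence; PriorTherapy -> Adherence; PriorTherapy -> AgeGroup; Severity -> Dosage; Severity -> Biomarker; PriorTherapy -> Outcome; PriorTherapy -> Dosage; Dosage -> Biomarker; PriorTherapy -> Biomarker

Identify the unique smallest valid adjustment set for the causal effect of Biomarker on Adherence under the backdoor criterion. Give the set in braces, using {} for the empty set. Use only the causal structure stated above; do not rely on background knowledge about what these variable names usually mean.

{PriorTherapy}

Variables eligible for adjustment (non-descendants of Biomarker, excluding Biomarker and Adherence): {AgeGroup, Dosage, Outcome, PriorTherapy, Severity}.
Backdoor paths from Biomarker to Adherence:
  P1: Biomarker <- Severity -> Dosage <- PriorTherapy -> Outcome -> Adherence
  P2: Biomarker <- Severity -> Dosage <- PriorTherapy -> Adherence
  P3: Biomarker <- PriorTherapy -> Outcome -> Adherence
  P4: Biomarker <- PriorTherapy -> Adherence
  P5: Biomarker <- Dosage <- PriorTherapy -> Outcome -> Adherence
  P6: Biomarker <- Dosage <- PriorTherapy -> Adherence
The empty set is not sufficient: P3 (Biomarker <- PriorTherapy -> Outcome -> Adherence) has no collider blocking it and no conditioned non-collider, so it is open.
Try {PriorTherapy}:
  P1: blocked at collider Dosage (neither it nor any descendant is in the conditioning set).
  P2: blocked at collider Dosage (neither it nor any descendant is in the conditioning set).
  P3: blocked at fork node PriorTherapy ∈ conditioning set.
  P4: blocked at fork node PriorTherapy ∈ conditioning set.
  P5: blocked at fork node PriorTherapy ∈ conditioning set.
  P6: blocked at fork node PriorTherapy ∈ conditioning set.
{PriorTherapy} contains no descendant of Biomarker and blocks every backdoor path.
No other singleton works — e.g. {Severity} leaves P3 open — so {PriorTherapy} is the unique smallest valid adjustment set.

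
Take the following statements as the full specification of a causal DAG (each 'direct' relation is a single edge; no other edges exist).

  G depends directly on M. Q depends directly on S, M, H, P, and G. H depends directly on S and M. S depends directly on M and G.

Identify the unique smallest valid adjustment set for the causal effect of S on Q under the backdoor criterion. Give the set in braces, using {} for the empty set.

Variables eligible for adjustment (non-descendants of S, excluding S and Q): {G, M, P}.
Backdoor paths from S to Q:
  P1: S <- M -> G -> Q
  P2: S <- M -> H -> Q
  P3: S <- M -> Q
  P4: S <- G <- M -> H -> Q
  P5: S <- G <- M -> Q
  P6: S <- G -> Q
The empty set is not sufficient: P1 (S <- M -> G -> Q) has no collider blocking it and no conditioned non-collider, so it is open.
Try {G, M}:
  P1: blocked at fork node M ∈ conditioning set.
  P2: blocked at fork node M ∈ conditioning set.
  P3: blocked at fork node M ∈ conditioning set.
  P4: blocked at chain node G ∈ conditioning set.
  P5: blocked at chain node G ∈ conditioning set.
  P6: blocked at fork node G ∈ conditioning set.
{G, M} contains no descendant of S and blocks every backdoor path.
Every element of {G, M} is needed (dropping G leaves P6 open; dropping M leaves P2 open), so no proper subset is valid.
Among all size-2 subsets of the eligible variables, only {G, M} blocks every backdoor path, so it is the unique smallest valid adjustment set.

{G, M}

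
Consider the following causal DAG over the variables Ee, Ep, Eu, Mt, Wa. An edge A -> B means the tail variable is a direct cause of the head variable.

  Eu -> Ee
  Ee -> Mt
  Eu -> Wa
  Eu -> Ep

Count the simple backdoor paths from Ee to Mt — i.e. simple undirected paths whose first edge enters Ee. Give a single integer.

0

A backdoor path from Ee to Mt is any simple undirected path whose first edge points into Ee (i.e. leaves Ee via a parent).
Parents of Ee: {Eu}.
No simple path from any parent of Ee reaches Mt without revisiting Ee, so there are no backdoor paths.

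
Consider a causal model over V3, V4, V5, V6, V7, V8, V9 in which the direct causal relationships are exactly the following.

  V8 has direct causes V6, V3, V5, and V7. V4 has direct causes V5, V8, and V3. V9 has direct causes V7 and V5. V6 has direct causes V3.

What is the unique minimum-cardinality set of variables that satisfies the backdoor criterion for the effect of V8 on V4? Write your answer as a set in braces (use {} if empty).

{V3, V5}

Variables eligible for adjustment (non-descendants of V8, excluding V8 and V4): {V3, V5, V6, V7, V9}.
Backdoor paths from V8 to V4:
  P1: V8 <- V3 -> V4
  P2: V8 <- V6 <- V3 -> V4
  P3: V8 <- V7 -> V9 <- V5 -> V4
  P4: V8 <- V5 -> V4
The empty set is not sufficient: P1 (V8 <- V3 -> V4) has no collider blocking it and no conditioned non-collider, so it is open.
Try {V3, V5}:
  P1: blocked at fork node V3 ∈ conditioning set.
  P2: blocked at fork node V3 ∈ conditioning set.
  P3: blocked at collider V9 (neither it nor any descendant is in the conditioning set).
  P4: blocked at fork node V5 ∈ conditioning set.
{V3, V5} contains no descendant of V8 and blocks every backdoor path.
Every element of {V3, V5} is needed (dropping V3 leaves P1 open; dropping V5 leaves P4 open), so no proper subset is valid.
Among all size-2 subsets of the eligible variables, only {V3, V5} blocks every backdoor path, so it is the unique smallest valid adjustment set.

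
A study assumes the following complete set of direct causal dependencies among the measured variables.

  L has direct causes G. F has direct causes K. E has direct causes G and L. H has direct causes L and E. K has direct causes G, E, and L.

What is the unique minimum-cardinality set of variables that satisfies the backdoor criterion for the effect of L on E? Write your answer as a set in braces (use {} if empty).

{G}

Variables eligible for adjustment (non-descendants of L, excluding L and E): {G}.
Backdoor paths from L to E:
  P1: L <- G -> E
  P2: L <- G -> K <- E
The empty set is not sufficient: P1 (L <- G -> E) has no collider blocking it and no conditioned non-collider, so it is open.
Try {G}:
  P1: blocked at fork node G ∈ conditioning set.
  P2: blocked at fork node G ∈ conditioning set.
{G} contains no descendant of L and blocks every backdoor path.
{G} is the unique smallest valid adjustment set.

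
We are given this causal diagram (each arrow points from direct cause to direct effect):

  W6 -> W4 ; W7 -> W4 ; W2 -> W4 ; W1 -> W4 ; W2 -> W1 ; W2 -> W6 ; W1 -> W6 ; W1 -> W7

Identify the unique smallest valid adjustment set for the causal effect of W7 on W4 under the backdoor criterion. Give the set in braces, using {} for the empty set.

{W1}

Variables eligible for adjustment (non-descendants of W7, excluding W7 and W4): {W1, W2, W6}.
Backdoor paths from W7 to W4:
  P1: W7 <- W1 <- W2 -> W6 -> W4
  P2: W7 <- W1 <- W2 -> W4
  P3: W7 <- W1 -> W6 <- W2 -> W4
  P4: W7 <- W1 -> W6 -> W4
  P5: W7 <- W1 -> W4
The empty set is not sufficient: P1 (W7 <- W1 <- W2 -> W6 -> W4) has no collider blocking it and no conditioned non-collider, so it is open.
Try {W1}:
  P1: blocked at chain node W1 ∈ conditioning set.
  P2: blocked at chain node W1 ∈ conditioning set.
  P3: blocked at fork node W1 ∈ conditioning set.
  P4: blocked at fork node W1 ∈ conditioning set.
  P5: blocked at fork node W1 ∈ conditioning set.
{W1} contains no descendant of W7 and blocks every backdoor path.
No other singleton works — e.g. {W2} leaves P4 open — so {W1} is the unique smallest valid adjustment set.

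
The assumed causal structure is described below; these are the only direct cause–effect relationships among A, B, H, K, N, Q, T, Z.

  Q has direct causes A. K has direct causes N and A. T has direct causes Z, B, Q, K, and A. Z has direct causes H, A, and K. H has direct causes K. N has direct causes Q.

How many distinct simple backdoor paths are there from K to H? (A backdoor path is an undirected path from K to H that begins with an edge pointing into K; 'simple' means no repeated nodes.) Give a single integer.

7

A backdoor path from K to H is any simple undirected path whose first edge points into K (i.e. leaves K via a parent).
Parents of K: {A, N}.
Enumerating:
  P1: K <- A -> Q -> T <- Z <- H
  P2: K <- A -> Z <- H
  P3: K <- A -> T <- Z <- H
  P4: K <- N <- Q <- A -> Z <- H
  P5: K <- N <- Q <- A -> T <- Z <- H
  P6: K <- N <- Q -> T <- A -> Z <- H
  P7: K <- N <- Q -> T <- Z <- H
That exhausts the simple backdoor paths. Count: 7.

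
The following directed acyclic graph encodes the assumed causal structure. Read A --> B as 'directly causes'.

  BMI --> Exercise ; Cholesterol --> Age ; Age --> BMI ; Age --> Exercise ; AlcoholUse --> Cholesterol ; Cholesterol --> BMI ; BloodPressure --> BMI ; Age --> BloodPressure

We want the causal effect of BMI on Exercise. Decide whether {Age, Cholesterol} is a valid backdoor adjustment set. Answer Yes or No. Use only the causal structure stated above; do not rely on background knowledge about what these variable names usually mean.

Yes

Backdoor paths from BMI to Exercise (paths whose first edge points into BMI):
  P1: BMI <- Cholesterol -> Age -> Exercise
  P2: BMI <- Age -> Exercise
  P3: BMI <- BloodPressure <- Age -> Exercise
Condition 1 (no descendant of BMI in the set): holds — descendants of BMI are {Exercise}; none are in {Age, Cholesterol}.
Condition 2 (every backdoor path blocked by {Age, Cholesterol}):
  P1: blocked at fork node Cholesterol ∈ conditioning set.
  P2: blocked at fork node Age ∈ conditioning set.
  P3: blocked at fork node Age ∈ conditioning set.
{Age, Cholesterol} satisfies the backdoor criterion.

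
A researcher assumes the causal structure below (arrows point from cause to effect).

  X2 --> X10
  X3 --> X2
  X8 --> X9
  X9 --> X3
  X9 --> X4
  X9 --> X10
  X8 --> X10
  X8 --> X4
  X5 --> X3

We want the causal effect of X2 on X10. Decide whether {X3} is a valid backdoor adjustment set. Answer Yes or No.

Yes

Backdoor paths from X2 to X10 (paths whose first edge points into X2):
  P1: X2 <- X3 <- X9 <- X8 -> X10
  P2: X2 <- X3 <- X9 -> X4 <- X8 -> X10
  P3: X2 <- X3 <- X9 -> X10
Condition 1 (no descendant of X2 in the set): holds — descendants of X2 are {X10}; none are in {X3}.
Condition 2 (every backdoor path blocked by {X3}):
  P1: blocked at chain node X3 ∈ conditioning set.
  P2: blocked at chain node X3 ∈ conditioning set.
  P3: blocked at chain node X3 ∈ conditioning set.
{X3} satisfies the backdoor criterion.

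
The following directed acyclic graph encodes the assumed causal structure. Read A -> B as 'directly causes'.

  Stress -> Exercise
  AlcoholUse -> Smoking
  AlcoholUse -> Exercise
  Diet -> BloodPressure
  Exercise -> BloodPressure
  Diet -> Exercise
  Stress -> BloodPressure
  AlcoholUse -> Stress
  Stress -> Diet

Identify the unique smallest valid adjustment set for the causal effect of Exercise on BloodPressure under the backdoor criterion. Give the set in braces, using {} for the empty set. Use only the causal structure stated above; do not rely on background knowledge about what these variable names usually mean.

{Diet, Stress}

Variables eligible for adjustment (non-descendants of Exercise, excluding Exercise and BloodPressure): {AlcoholUse, Diet, Smoking, Stress}.
Backdoor paths from Exercise to BloodPressure:
  P1: Exercise <- AlcoholUse -> Stress -> Diet -> BloodPressure
  P2: Exercise <- AlcoholUse -> Stress -> BloodPressure
  P3: Exercise <- Stress -> Diet -> BloodPressure
  P4: Exercise <- Stress -> BloodPressure
  P5: Exercise <- Diet <- Stress -> BloodPressure
  P6: Exercise <- Diet -> BloodPressure
The empty set is not sufficient: P1 (Exercise <- AlcoholUse -> Stress -> Diet -> BloodPressure) has no collider blocking it and no conditioned non-collider, so it is open.
Try {Diet, Stress}:
  P1: blocked at chain node Stress ∈ conditioning set.
  P2: blocked at chain node Stress ∈ conditioning set.
  P3: blocked at fork node Stress ∈ conditioning set.
  P4: blocked at fork node Stress ∈ conditioning set.
  P5: blocked at chain node Diet ∈ conditioning set.
  P6: blocked at fork node Diet ∈ conditioning set.
{Diet, Stress} contains no descendant of Exercise and blocks every backdoor path.
Every element of {Diet, Stress} is needed (dropping Diet leaves P6 open; dropping Stress leaves P2 open), so no proper subset is valid.
Among all size-2 subsets of the eligible variables, only {Diet, Stress} blocks every backdoor path, so it is the unique smallest valid adjustment set.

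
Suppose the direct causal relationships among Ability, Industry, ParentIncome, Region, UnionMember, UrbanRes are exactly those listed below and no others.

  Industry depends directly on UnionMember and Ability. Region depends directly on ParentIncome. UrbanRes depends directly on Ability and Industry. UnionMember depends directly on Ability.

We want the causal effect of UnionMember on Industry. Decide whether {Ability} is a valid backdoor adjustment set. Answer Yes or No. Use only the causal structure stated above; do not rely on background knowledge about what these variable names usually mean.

Yes

Backdoor paths from UnionMember to Industry (paths whose first edge points into UnionMember):
  P1: UnionMember <- Ability -> Industry
  P2: UnionMember <- Ability -> UrbanRes <- Industry
Condition 1 (no descendant of UnionMember in the set): holds — descendants of UnionMember are {Industry, UrbanRes}; none are in {Ability}.
Condition 2 (every backdoor path blocked by {Ability}):
  P1: blocked at fork node Ability ∈ conditioning set.
  P2: blocked at fork node Ability ∈ conditioning set.
{Ability} satisfies the backdoor criterion.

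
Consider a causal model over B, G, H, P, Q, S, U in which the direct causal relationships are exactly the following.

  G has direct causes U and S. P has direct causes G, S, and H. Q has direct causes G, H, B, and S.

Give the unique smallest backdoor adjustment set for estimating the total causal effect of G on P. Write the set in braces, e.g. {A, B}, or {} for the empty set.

Variables eligible for adjustment (non-descendants of G, excluding G and P): {B, H, S, U}.
Backdoor paths from G to P:
  P1: G <- S -> P
  P2: G <- S -> Q <- H -> P
The empty set is not sufficient: P1 (G <- S -> P) has no collider blocking it and no conditioned non-collider, so it is open.
Try {S}:
  P1: blocked at fork node S ∈ conditioning set.
  P2: blocked at fork node S ∈ conditioning set.
{S} contains no descendant of G and blocks every backdoor path.
No other singleton works — e.g. {U} leaves P1 open — so {S} is the unique smallest valid adjustment set.

{S}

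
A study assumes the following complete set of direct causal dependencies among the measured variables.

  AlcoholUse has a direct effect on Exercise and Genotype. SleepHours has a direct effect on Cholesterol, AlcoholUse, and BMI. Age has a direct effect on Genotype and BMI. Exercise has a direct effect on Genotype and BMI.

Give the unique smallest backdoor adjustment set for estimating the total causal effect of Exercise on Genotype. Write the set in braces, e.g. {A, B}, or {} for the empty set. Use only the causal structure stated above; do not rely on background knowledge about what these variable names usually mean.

{AlcoholUse}

Variables eligible for adjustment (non-descendants of Exercise, excluding Exercise and Genotype): {Age, AlcoholUse, Cholesterol, SleepHours}.
Backdoor paths from Exercise to Genotype:
  P1: Exercise <- AlcoholUse <- SleepHours -> BMI <- Age -> Genotype
  P2: Exercise <- AlcoholUse -> Genotype
The empty set is not sufficient: P2 (Exercise <- AlcoholUse -> Genotype) has no collider blocking it and no conditioned non-collider, so it is open.
Try {AlcoholUse}:
  P1: blocked at chain node AlcoholUse ∈ conditioning set.
  P2: blocked at fork node AlcoholUse ∈ conditioning set.
{AlcoholUse} contains no descendant of Exercise and blocks every backdoor path.
No other singleton works — e.g. {SleepHours} leaves P2 open — so {AlcoholUse} is the unique smallest valid adjustment set.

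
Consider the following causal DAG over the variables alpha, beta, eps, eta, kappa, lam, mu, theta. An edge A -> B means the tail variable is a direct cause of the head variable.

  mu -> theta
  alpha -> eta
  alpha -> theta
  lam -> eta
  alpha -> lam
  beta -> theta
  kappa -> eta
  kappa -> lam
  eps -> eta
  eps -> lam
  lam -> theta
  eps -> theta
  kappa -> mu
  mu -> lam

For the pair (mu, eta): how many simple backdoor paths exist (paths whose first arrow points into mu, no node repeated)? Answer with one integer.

A backdoor path from mu to eta is any simple undirected path whose first edge points into mu (i.e. leaves mu via a parent).
Parents of mu: {kappa}.
Enumerating:
  P1: mu <- kappa -> lam <- alpha -> eta
  P2: mu <- kappa -> lam <- alpha -> theta <- eps -> eta
  P3: mu <- kappa -> lam <- eps -> eta
  P4: mu <- kappa -> lam <- eps -> theta <- alpha -> eta
  P5: mu <- kappa -> lam -> eta
  P6: mu <- kappa -> lam -> theta <- alpha -> eta
  P7: mu <- kappa -> lam -> theta <- eps -> eta
  P8: mu <- kappa -> eta
That exhausts the simple backdoor paths. Count: 8.

8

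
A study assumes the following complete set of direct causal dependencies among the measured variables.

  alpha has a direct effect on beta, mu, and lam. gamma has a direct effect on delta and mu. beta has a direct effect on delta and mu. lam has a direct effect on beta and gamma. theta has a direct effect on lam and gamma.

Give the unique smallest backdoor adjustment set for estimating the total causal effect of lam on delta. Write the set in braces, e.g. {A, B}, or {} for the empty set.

Variables eligible for adjustment (non-descendants of lam, excluding lam and delta): {alpha, theta}.
Backdoor paths from lam to delta:
  P1: lam <- alpha -> beta -> mu <- gamma -> delta
  P2: lam <- alpha -> beta -> delta
  P3: lam <- alpha -> mu <- beta -> delta
  P4: lam <- alpha -> mu <- gamma -> delta
  P5: lam <- theta -> gamma -> mu <- alpha -> beta -> delta
  P6: lam <- theta -> gamma -> mu <- beta -> delta
  P7: lam <- theta -> gamma -> delta
The empty set is not sufficient: P2 (lam <- alpha -> beta -> delta) has no collider blocking it and no conditioned non-collider, so it is open.
Try {alpha, theta}:
  P1: blocked at fork node alpha ∈ conditioning set.
  P2: blocked at fork node alpha ∈ conditioning set.
  P3: blocked at fork node alpha ∈ conditioning set.
  P4: blocked at fork node alpha ∈ conditioning set.
  P5: blocked at fork node theta ∈ conditioning set.
  P6: blocked at fork node theta ∈ conditioning set.
  P7: blocked at fork node theta ∈ conditioning set.
{alpha, theta} contains no descendant of lam and blocks every backdoor path.
Every element of {alpha, theta} is needed (dropping alpha leaves P2 open; dropping theta leaves P7 open), so no proper subset is valid.
Among all size-2 subsets of the eligible variables, only {alpha, theta} blocks every backdoor path, so it is the unique smallest valid adjustment set.

{alpha, theta}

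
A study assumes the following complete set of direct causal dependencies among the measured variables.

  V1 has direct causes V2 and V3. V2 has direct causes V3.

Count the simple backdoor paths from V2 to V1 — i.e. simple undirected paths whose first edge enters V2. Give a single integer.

A backdoor path from V2 to V1 is any simple undirected path whose first edge points into V2 (i.e. leaves V2 via a parent).
Parents of V2: {V3}.
Enumerating:
  P1: V2 <- V3 -> V1
That exhausts the simple backdoor paths. Count: 1.

1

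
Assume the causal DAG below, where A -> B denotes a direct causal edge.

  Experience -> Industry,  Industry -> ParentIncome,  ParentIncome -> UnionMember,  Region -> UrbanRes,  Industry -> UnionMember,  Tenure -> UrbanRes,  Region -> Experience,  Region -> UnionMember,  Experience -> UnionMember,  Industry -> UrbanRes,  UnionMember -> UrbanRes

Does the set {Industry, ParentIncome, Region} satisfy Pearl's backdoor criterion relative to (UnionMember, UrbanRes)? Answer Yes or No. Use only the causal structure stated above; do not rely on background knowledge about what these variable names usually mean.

Yes

Backdoor paths from UnionMember to UrbanRes (paths whose first edge points into UnionMember):
  P1: UnionMember <- Region -> Experience -> Industry -> UrbanRes
  P2: UnionMember <- Region -> UrbanRes
  P3: UnionMember <- Experience <- Region -> UrbanRes
  P4: UnionMember <- Experience -> Industry -> UrbanRes
  P5: UnionMember <- Industry <- Experience <- Region -> UrbanRes
  P6: UnionMember <- Industry -> UrbanRes
  P7: UnionMember <- ParentIncome <- Industry <- Experience <- Region -> UrbanRes
  P8: UnionMember <- ParentIncome <- Industry -> UrbanRes
Condition 1 (no descendant of UnionMember in the set): holds — descendants of UnionMember are {UrbanRes}; none are in {Industry, ParentIncome, Region}.
Condition 2 (every backdoor path blocked by {Industry, ParentIncome, Region}):
  P1: blocked at fork node Region ∈ conditioning set.
  P2: blocked at fork node Region ∈ conditioning set.
  P3: blocked at fork node Region ∈ conditioning set.
  P4: blocked at chain node Industry ∈ conditioning set.
  P5: blocked at chain node Industry ∈ conditioning set.
  P6: blocked at fork node Industry ∈ conditioning set.
  P7: blocked at chain node ParentIncome ∈ conditioning set.
  P8: blocked at chain node ParentIncome ∈ conditioning set.
{Industry, ParentIncome, Region} satisfies the backdoor criterion.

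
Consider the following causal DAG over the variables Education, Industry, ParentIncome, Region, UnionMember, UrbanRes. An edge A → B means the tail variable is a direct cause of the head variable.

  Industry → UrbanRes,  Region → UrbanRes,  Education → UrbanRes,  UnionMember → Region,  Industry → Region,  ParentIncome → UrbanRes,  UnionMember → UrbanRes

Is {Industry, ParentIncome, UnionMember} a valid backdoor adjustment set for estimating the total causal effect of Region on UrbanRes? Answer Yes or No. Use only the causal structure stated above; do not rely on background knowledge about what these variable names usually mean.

Backdoor paths from Region to UrbanRes (paths whose first edge points into Region):
  P1: Region <- Industry -> UrbanRes
  P2: Region <- UnionMember -> UrbanRes
Condition 1 (no descendant of Region in the set): holds — descendants of Region are {UrbanRes}; none are in {Industry, ParentIncome, UnionMember}.
Condition 2 (every backdoor path blocked by {Industry, ParentIncome, UnionMember}):
  P1: blocked at fork node Industry ∈ conditioning set.
  P2: blocked at fork node UnionMember ∈ conditioning set.
{Industry, ParentIncome, UnionMember} satisfies the backdoor criterion.

Yes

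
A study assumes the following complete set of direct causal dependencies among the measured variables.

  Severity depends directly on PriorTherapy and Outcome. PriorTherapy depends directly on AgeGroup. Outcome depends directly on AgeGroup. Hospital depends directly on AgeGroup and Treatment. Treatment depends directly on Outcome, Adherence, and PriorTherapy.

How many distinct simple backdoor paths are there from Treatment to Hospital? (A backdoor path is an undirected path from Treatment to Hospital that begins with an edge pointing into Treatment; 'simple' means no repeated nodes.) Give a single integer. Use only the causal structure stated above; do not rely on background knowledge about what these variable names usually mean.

4

A backdoor path from Treatment to Hospital is any simple undirected path whose first edge points into Treatment (i.e. leaves Treatment via a parent).
Parents of Treatment: {Adherence, Outcome, PriorTherapy}.
Enumerating:
  P1: Treatment <- PriorTherapy <- AgeGroup -> Hospital
  P2: Treatment <- PriorTherapy -> Severity <- Outcome <- AgeGroup -> Hospital
  P3: Treatment <- Outcome <- AgeGroup -> Hospital
  P4: Treatment <- Outcome -> Severity <- PriorTherapy <- AgeGroup -> Hospital
That exhausts the simple backdoor paths. Count: 4.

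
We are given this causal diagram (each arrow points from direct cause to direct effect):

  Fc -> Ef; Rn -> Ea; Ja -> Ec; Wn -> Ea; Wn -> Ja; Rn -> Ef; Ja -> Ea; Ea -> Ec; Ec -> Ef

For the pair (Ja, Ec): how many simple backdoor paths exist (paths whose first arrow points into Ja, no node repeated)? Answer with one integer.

A backdoor path from Ja to Ec is any simple undirected path whose first edge points into Ja (i.e. leaves Ja via a parent).
Parents of Ja: {Wn}.
Enumerating:
  P1: Ja <- Wn -> Ea <- Rn -> Ef <- Ec
  P2: Ja <- Wn -> Ea -> Ec
That exhausts the simple backdoor paths. Count: 2.

2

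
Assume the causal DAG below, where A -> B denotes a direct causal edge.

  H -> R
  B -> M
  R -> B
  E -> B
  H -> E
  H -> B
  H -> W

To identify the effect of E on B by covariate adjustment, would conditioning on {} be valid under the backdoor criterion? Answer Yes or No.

Backdoor paths from E to B (paths whose first edge points into E):
  P1: E <- H -> R -> B
  P2: E <- H -> B
Condition 1 (no descendant of E in the set): holds — descendants of E are {B, M}; none are in {}.
Condition 2 (every backdoor path blocked by {}):
  P1: open — no interior node is in the conditioning set.
  P2: open — no interior node is in the conditioning set.
{} does not satisfy the backdoor criterion.

No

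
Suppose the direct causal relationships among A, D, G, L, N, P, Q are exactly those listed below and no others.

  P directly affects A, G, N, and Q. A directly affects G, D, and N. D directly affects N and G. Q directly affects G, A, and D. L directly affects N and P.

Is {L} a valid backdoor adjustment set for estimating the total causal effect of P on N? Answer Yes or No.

Backdoor paths from P to N (paths whose first edge points into P):
  P1: P <- L -> N
Condition 1 (no descendant of P in the set): holds — descendants of P are {A, D, G, N, Q}; none are in {L}.
Condition 2 (every backdoor path blocked by {L}):
  P1: blocked at fork node L ∈ conditioning set.
{L} satisfies the backdoor criterion.

Yes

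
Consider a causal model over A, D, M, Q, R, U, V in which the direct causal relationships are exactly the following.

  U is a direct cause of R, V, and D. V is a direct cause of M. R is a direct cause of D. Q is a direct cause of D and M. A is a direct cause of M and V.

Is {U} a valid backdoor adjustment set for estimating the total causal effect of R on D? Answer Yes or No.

Backdoor paths from R to D (paths whose first edge points into R):
  P1: R <- U -> V <- A -> M <- Q -> D
  P2: R <- U -> V -> M <- Q -> D
  P3: R <- U -> D
Condition 1 (no descendant of R in the set): holds — descendants of R are {D}; none are in {U}.
Condition 2 (every backdoor path blocked by {U}):
  P1: blocked at fork node U ∈ conditioning set.
  P2: blocked at fork node U ∈ conditioning set.
  P3: blocked at fork node U ∈ conditioning set.
{U} satisfies the backdoor criterion.

Yes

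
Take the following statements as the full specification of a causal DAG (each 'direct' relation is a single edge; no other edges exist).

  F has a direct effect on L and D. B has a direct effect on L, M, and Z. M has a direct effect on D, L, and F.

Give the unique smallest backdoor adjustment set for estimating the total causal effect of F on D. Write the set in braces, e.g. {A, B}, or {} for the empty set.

{M}

Variables eligible for adjustment (non-descendants of F, excluding F and D): {B, M, Z}.
Backdoor paths from F to D:
  P1: F <- M -> D
The empty set is not sufficient: P1 (F <- M -> D) has no collider blocking it and no conditioned non-collider, so it is open.
Try {M}:
  P1: blocked at fork node M ∈ conditioning set.
{M} contains no descendant of F and blocks every backdoor path.
No other singleton works — e.g. {B} leaves P1 open — so {M} is the unique smallest valid adjustment set.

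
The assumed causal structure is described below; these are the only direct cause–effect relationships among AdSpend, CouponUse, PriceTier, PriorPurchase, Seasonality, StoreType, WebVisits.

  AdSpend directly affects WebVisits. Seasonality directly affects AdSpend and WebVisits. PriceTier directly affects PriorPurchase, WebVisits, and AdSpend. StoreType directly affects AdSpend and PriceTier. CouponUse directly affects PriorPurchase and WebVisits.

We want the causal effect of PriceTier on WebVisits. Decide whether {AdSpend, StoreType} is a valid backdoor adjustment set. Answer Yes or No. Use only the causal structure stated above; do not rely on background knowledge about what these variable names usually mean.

No

Backdoor paths from PriceTier to WebVisits (paths whose first edge points into PriceTier):
  P1: PriceTier <- StoreType -> AdSpend <- Seasonality -> WebVisits
  P2: PriceTier <- StoreType -> AdSpend -> WebVisits
Condition 1 (no descendant of PriceTier in the set): FAILS — AdSpend is a descendant of PriceTier.
Condition 2 (every backdoor path blocked by {AdSpend, StoreType}):
  P1: blocked at fork node StoreType ∈ conditioning set.
  P2: blocked at fork node StoreType ∈ conditioning set.
{AdSpend, StoreType} does not satisfy the backdoor criterion.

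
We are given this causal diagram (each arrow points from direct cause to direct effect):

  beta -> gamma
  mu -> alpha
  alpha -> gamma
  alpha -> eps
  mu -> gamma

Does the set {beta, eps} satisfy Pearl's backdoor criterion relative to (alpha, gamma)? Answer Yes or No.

Backdoor paths from alpha to gamma (paths whose first edge points into alpha):
  P1: alpha <- mu -> gamma
Condition 1 (no descendant of alpha in the set): FAILS — eps is a descendant of alpha.
Condition 2 (every backdoor path blocked by {beta, eps}):
  P1: open — no interior node is in the conditioning set.
{beta, eps} does not satisfy the backdoor criterion.

No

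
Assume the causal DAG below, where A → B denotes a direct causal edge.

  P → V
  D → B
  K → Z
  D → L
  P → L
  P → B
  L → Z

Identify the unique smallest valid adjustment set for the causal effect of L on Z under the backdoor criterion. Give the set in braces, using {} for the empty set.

{}

Variables eligible for adjustment (non-descendants of L, excluding L and Z): {B, D, K, P, V}.
Backdoor paths from L to Z:
  (none)
With no backdoor paths the empty set already satisfies the criterion, and it is trivially minimal.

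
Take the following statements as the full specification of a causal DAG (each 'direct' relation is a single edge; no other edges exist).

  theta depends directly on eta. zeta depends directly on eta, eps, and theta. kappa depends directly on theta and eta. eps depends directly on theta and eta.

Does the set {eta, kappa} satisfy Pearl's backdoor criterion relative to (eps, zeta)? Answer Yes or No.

Backdoor paths from eps to zeta (paths whose first edge points into eps):
  P1: eps <- eta -> theta -> zeta
  P2: eps <- eta -> zeta
  P3: eps <- eta -> kappa <- theta -> zeta
  P4: eps <- theta <- eta -> zeta
  P5: eps <- theta -> zeta
  P6: eps <- theta -> kappa <- eta -> zeta
Condition 1 (no descendant of eps in the set): holds — descendants of eps are {zeta}; none are in {eta, kappa}.
Condition 2 (every backdoor path blocked by {eta, kappa}):
  P1: blocked at fork node eta ∈ conditioning set.
  P2: blocked at fork node eta ∈ conditioning set.
  P3: blocked at fork node eta ∈ conditioning set.
  P4: blocked at fork node eta ∈ conditioning set.
  P5: open — no interior node is in the conditioning set.
  P6: blocked at fork node eta ∈ conditioning set.
{eta, kappa} does not satisfy the backdoor criterion.

No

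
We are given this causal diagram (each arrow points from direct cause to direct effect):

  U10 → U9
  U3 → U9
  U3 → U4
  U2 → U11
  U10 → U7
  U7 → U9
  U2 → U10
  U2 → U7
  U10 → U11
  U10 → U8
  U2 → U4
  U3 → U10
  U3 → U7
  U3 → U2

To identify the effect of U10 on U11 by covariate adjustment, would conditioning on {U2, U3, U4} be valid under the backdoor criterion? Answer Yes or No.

Yes

Backdoor paths from U10 to U11 (paths whose first edge points into U10):
  P1: U10 <- U3 -> U2 -> U11
  P2: U10 <- U3 -> U7 <- U2 -> U11
  P3: U10 <- U3 -> U4 <- U2 -> U11
  P4: U10 <- U3 -> U9 <- U7 <- U2 -> U11
  P5: U10 <- U2 -> U11
Condition 1 (no descendant of U10 in the set): holds — descendants of U10 are {U11, U7, U8, U9}; none are in {U2, U3, U4}.
Condition 2 (every backdoor path blocked by {U2, U3, U4}):
  P1: blocked at fork node U3 ∈ conditioning set.
  P2: blocked at fork node U3 ∈ conditioning set.
  P3: blocked at fork node U3 ∈ conditioning set.
  P4: blocked at fork node U3 ∈ conditioning set.
  P5: blocked at fork node U2 ∈ conditioning set.
{U2, U3, U4} satisfies the backdoor criterion.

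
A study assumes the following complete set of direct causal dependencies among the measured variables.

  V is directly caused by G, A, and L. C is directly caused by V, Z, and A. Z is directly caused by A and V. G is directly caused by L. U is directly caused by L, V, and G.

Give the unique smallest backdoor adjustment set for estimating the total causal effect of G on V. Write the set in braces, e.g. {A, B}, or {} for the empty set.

{L}

Variables eligible for adjustment (non-descendants of G, excluding G and V): {A, L}.
Backdoor paths from G to V:
  P1: G <- L -> V
  P2: G <- L -> U <- V
The empty set is not sufficient: P1 (G <- L -> V) has no collider blocking it and no conditioned non-collider, so it is open.
Try {L}:
  P1: blocked at fork node L ∈ conditioning set.
  P2: blocked at fork node L ∈ conditioning set.
{L} contains no descendant of G and blocks every backdoor path.
No other singleton works — e.g. {A} leaves P1 open — so {L} is the unique smallest valid adjustment set.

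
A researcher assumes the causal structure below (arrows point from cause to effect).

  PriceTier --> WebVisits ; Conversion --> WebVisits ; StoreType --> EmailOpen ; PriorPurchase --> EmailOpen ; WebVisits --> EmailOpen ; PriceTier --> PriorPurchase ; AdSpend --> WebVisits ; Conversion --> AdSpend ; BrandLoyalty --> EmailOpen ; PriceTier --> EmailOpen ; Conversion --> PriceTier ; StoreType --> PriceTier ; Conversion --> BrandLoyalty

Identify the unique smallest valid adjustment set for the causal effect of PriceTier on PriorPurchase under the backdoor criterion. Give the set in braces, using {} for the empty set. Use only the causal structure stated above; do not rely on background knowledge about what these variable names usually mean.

{}

Variables eligible for adjustment (non-descendants of PriceTier, excluding PriceTier and PriorPurchase): {AdSpend, BrandLoyalty, Conversion, StoreType}.
Backdoor paths from PriceTier to PriorPurchase:
  P1: PriceTier <- Conversion -> BrandLoyalty -> EmailOpen <- PriorPurchase
  P2: PriceTier <- Conversion -> AdSpend -> WebVisits -> EmailOpen <- PriorPurchase
  P3: PriceTier <- Conversion -> WebVisits -> EmailOpen <- PriorPurchase
  P4: PriceTier <- StoreType -> EmailOpen <- PriorPurchase
Each backdoor path contains an unconditioned collider, so every path is already blocked with the empty conditioning set:
  P1: blocked at collider EmailOpen (neither it nor any descendant is in the conditioning set).
  P2: blocked at collider EmailOpen (neither it nor any descendant is in the conditioning set).
  P3: blocked at collider EmailOpen (neither it nor any descendant is in the conditioning set).
  P4: blocked at collider EmailOpen (neither it nor any descendant is in the conditioning set).
The empty set is therefore the unique smallest valid set.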